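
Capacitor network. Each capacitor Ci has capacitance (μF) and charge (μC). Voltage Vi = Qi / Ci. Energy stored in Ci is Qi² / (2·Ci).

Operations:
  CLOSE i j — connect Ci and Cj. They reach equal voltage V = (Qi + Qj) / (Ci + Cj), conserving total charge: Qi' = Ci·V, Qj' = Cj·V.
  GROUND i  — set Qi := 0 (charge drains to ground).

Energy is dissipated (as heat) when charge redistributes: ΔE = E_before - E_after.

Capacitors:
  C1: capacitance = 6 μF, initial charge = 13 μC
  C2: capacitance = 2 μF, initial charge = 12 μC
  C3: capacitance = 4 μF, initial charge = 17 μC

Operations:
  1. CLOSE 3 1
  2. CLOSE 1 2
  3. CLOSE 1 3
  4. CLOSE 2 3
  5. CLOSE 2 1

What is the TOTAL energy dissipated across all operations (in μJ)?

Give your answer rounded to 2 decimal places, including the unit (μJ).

Answer: 12.70 μJ

Derivation:
Initial: C1(6μF, Q=13μC, V=2.17V), C2(2μF, Q=12μC, V=6.00V), C3(4μF, Q=17μC, V=4.25V)
Op 1: CLOSE 3-1: Q_total=30.00, C_total=10.00, V=3.00; Q3=12.00, Q1=18.00; dissipated=5.208
Op 2: CLOSE 1-2: Q_total=30.00, C_total=8.00, V=3.75; Q1=22.50, Q2=7.50; dissipated=6.750
Op 3: CLOSE 1-3: Q_total=34.50, C_total=10.00, V=3.45; Q1=20.70, Q3=13.80; dissipated=0.675
Op 4: CLOSE 2-3: Q_total=21.30, C_total=6.00, V=3.55; Q2=7.10, Q3=14.20; dissipated=0.060
Op 5: CLOSE 2-1: Q_total=27.80, C_total=8.00, V=3.48; Q2=6.95, Q1=20.85; dissipated=0.007
Total dissipated: 12.701 μJ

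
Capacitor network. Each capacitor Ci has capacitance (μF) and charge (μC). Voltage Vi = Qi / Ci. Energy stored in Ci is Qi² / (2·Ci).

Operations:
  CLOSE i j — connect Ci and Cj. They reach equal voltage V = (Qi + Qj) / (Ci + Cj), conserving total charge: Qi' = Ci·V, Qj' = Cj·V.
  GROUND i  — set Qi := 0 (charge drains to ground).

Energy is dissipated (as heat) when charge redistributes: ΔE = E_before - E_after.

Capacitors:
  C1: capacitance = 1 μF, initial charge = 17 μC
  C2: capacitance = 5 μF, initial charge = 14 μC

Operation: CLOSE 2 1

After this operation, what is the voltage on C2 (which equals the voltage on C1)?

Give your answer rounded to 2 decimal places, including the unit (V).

Answer: 5.17 V

Derivation:
Initial: C1(1μF, Q=17μC, V=17.00V), C2(5μF, Q=14μC, V=2.80V)
Op 1: CLOSE 2-1: Q_total=31.00, C_total=6.00, V=5.17; Q2=25.83, Q1=5.17; dissipated=84.017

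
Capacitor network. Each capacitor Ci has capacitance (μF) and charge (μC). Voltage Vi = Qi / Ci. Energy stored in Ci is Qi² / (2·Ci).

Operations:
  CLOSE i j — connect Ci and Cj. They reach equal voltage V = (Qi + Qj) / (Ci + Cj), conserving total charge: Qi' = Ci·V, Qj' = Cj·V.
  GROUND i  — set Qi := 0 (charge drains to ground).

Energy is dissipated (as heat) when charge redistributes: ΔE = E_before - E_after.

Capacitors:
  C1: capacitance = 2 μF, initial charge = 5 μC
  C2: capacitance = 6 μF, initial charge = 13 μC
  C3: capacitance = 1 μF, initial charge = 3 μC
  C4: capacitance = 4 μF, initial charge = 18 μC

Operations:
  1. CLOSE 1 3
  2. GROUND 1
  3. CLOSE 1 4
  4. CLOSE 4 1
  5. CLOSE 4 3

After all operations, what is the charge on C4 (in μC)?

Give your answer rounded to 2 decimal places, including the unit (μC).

Initial: C1(2μF, Q=5μC, V=2.50V), C2(6μF, Q=13μC, V=2.17V), C3(1μF, Q=3μC, V=3.00V), C4(4μF, Q=18μC, V=4.50V)
Op 1: CLOSE 1-3: Q_total=8.00, C_total=3.00, V=2.67; Q1=5.33, Q3=2.67; dissipated=0.083
Op 2: GROUND 1: Q1=0; energy lost=7.111
Op 3: CLOSE 1-4: Q_total=18.00, C_total=6.00, V=3.00; Q1=6.00, Q4=12.00; dissipated=13.500
Op 4: CLOSE 4-1: Q_total=18.00, C_total=6.00, V=3.00; Q4=12.00, Q1=6.00; dissipated=0.000
Op 5: CLOSE 4-3: Q_total=14.67, C_total=5.00, V=2.93; Q4=11.73, Q3=2.93; dissipated=0.044
Final charges: Q1=6.00, Q2=13.00, Q3=2.93, Q4=11.73

Answer: 11.73 μC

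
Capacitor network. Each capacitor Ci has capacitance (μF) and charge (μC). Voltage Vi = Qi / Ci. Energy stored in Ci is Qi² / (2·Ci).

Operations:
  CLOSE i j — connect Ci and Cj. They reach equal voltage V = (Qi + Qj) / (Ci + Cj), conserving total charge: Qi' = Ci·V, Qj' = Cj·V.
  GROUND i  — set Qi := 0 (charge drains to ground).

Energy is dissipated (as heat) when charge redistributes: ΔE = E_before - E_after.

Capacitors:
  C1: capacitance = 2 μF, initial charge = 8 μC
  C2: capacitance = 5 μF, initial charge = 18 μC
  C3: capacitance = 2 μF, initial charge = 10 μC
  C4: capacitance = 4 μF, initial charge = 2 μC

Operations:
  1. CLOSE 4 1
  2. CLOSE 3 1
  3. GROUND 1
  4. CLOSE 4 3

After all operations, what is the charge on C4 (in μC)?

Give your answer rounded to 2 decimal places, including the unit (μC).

Answer: 8.89 μC

Derivation:
Initial: C1(2μF, Q=8μC, V=4.00V), C2(5μF, Q=18μC, V=3.60V), C3(2μF, Q=10μC, V=5.00V), C4(4μF, Q=2μC, V=0.50V)
Op 1: CLOSE 4-1: Q_total=10.00, C_total=6.00, V=1.67; Q4=6.67, Q1=3.33; dissipated=8.167
Op 2: CLOSE 3-1: Q_total=13.33, C_total=4.00, V=3.33; Q3=6.67, Q1=6.67; dissipated=5.556
Op 3: GROUND 1: Q1=0; energy lost=11.111
Op 4: CLOSE 4-3: Q_total=13.33, C_total=6.00, V=2.22; Q4=8.89, Q3=4.44; dissipated=1.852
Final charges: Q1=0.00, Q2=18.00, Q3=4.44, Q4=8.89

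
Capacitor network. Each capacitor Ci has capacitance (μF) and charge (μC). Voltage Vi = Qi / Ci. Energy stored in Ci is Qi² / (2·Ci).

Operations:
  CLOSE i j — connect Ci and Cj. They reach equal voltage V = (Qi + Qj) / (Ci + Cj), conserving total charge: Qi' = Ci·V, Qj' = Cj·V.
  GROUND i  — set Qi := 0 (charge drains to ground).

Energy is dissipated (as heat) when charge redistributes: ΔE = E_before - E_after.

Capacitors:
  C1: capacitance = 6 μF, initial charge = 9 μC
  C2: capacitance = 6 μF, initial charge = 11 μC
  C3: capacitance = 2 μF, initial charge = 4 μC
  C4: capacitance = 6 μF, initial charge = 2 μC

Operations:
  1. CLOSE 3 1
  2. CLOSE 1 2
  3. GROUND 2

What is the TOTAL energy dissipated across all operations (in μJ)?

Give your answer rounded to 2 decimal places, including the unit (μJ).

Answer: 9.22 μJ

Derivation:
Initial: C1(6μF, Q=9μC, V=1.50V), C2(6μF, Q=11μC, V=1.83V), C3(2μF, Q=4μC, V=2.00V), C4(6μF, Q=2μC, V=0.33V)
Op 1: CLOSE 3-1: Q_total=13.00, C_total=8.00, V=1.62; Q3=3.25, Q1=9.75; dissipated=0.188
Op 2: CLOSE 1-2: Q_total=20.75, C_total=12.00, V=1.73; Q1=10.38, Q2=10.38; dissipated=0.065
Op 3: GROUND 2: Q2=0; energy lost=8.970
Total dissipated: 9.223 μJ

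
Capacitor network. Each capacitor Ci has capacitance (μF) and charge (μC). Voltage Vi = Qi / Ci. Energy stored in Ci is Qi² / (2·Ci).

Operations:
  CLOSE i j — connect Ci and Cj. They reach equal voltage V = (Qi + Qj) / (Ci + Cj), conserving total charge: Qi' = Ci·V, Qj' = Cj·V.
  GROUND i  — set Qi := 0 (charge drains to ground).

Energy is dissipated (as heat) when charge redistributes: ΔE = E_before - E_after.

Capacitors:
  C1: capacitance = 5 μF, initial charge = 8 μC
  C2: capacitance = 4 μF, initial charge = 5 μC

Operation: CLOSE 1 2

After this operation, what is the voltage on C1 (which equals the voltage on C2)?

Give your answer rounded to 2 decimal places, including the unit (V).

Answer: 1.44 V

Derivation:
Initial: C1(5μF, Q=8μC, V=1.60V), C2(4μF, Q=5μC, V=1.25V)
Op 1: CLOSE 1-2: Q_total=13.00, C_total=9.00, V=1.44; Q1=7.22, Q2=5.78; dissipated=0.136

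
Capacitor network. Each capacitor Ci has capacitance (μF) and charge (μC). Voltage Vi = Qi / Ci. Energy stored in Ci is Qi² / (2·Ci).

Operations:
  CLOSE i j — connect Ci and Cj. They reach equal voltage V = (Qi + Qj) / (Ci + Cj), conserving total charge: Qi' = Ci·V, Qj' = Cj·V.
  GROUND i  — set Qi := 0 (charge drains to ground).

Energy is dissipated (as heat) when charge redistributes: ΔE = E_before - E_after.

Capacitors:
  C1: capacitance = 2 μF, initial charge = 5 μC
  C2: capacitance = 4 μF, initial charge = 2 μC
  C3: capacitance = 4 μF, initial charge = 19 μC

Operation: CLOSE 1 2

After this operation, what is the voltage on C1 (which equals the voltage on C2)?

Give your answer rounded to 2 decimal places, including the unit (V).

Initial: C1(2μF, Q=5μC, V=2.50V), C2(4μF, Q=2μC, V=0.50V), C3(4μF, Q=19μC, V=4.75V)
Op 1: CLOSE 1-2: Q_total=7.00, C_total=6.00, V=1.17; Q1=2.33, Q2=4.67; dissipated=2.667

Answer: 1.17 V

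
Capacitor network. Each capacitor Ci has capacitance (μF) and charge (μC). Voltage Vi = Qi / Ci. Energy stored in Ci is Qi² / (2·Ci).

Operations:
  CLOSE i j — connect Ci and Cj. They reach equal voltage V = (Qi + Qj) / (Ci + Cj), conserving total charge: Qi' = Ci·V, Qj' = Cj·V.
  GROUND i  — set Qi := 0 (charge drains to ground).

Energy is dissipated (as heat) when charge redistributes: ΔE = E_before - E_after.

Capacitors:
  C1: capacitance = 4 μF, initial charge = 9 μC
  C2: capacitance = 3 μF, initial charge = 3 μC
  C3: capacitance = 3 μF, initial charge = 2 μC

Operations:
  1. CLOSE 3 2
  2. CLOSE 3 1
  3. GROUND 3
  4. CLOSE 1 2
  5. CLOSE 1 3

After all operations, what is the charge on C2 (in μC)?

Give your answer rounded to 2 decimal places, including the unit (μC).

Initial: C1(4μF, Q=9μC, V=2.25V), C2(3μF, Q=3μC, V=1.00V), C3(3μF, Q=2μC, V=0.67V)
Op 1: CLOSE 3-2: Q_total=5.00, C_total=6.00, V=0.83; Q3=2.50, Q2=2.50; dissipated=0.083
Op 2: CLOSE 3-1: Q_total=11.50, C_total=7.00, V=1.64; Q3=4.93, Q1=6.57; dissipated=1.720
Op 3: GROUND 3: Q3=0; energy lost=4.048
Op 4: CLOSE 1-2: Q_total=9.07, C_total=7.00, V=1.30; Q1=5.18, Q2=3.89; dissipated=0.562
Op 5: CLOSE 1-3: Q_total=5.18, C_total=7.00, V=0.74; Q1=2.96, Q3=2.22; dissipated=1.439
Final charges: Q1=2.96, Q2=3.89, Q3=2.22

Answer: 3.89 μC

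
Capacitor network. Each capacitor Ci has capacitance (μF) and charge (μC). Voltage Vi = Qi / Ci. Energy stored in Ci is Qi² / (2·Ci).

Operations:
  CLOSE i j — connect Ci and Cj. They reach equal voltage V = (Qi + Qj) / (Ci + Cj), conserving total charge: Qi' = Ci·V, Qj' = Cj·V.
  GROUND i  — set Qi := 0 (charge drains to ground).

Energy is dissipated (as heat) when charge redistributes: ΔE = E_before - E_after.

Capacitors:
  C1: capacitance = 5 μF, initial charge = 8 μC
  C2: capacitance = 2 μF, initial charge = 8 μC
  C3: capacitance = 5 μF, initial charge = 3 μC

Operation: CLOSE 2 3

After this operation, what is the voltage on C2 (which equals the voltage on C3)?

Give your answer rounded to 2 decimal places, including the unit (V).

Answer: 1.57 V

Derivation:
Initial: C1(5μF, Q=8μC, V=1.60V), C2(2μF, Q=8μC, V=4.00V), C3(5μF, Q=3μC, V=0.60V)
Op 1: CLOSE 2-3: Q_total=11.00, C_total=7.00, V=1.57; Q2=3.14, Q3=7.86; dissipated=8.257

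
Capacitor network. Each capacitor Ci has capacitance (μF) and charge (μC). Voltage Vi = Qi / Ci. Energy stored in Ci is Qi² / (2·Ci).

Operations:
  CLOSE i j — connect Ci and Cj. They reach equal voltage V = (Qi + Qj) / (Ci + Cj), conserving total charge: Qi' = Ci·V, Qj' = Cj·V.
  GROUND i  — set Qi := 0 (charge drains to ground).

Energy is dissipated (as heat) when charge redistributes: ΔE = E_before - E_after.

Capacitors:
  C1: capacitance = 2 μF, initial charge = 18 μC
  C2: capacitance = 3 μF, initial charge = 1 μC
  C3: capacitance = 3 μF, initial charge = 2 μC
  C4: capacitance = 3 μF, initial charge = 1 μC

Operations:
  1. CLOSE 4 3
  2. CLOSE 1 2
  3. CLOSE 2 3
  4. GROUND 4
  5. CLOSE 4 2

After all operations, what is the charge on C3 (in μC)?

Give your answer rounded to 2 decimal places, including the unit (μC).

Answer: 6.45 μC

Derivation:
Initial: C1(2μF, Q=18μC, V=9.00V), C2(3μF, Q=1μC, V=0.33V), C3(3μF, Q=2μC, V=0.67V), C4(3μF, Q=1μC, V=0.33V)
Op 1: CLOSE 4-3: Q_total=3.00, C_total=6.00, V=0.50; Q4=1.50, Q3=1.50; dissipated=0.083
Op 2: CLOSE 1-2: Q_total=19.00, C_total=5.00, V=3.80; Q1=7.60, Q2=11.40; dissipated=45.067
Op 3: CLOSE 2-3: Q_total=12.90, C_total=6.00, V=2.15; Q2=6.45, Q3=6.45; dissipated=8.168
Op 4: GROUND 4: Q4=0; energy lost=0.375
Op 5: CLOSE 4-2: Q_total=6.45, C_total=6.00, V=1.07; Q4=3.23, Q2=3.23; dissipated=3.467
Final charges: Q1=7.60, Q2=3.23, Q3=6.45, Q4=3.23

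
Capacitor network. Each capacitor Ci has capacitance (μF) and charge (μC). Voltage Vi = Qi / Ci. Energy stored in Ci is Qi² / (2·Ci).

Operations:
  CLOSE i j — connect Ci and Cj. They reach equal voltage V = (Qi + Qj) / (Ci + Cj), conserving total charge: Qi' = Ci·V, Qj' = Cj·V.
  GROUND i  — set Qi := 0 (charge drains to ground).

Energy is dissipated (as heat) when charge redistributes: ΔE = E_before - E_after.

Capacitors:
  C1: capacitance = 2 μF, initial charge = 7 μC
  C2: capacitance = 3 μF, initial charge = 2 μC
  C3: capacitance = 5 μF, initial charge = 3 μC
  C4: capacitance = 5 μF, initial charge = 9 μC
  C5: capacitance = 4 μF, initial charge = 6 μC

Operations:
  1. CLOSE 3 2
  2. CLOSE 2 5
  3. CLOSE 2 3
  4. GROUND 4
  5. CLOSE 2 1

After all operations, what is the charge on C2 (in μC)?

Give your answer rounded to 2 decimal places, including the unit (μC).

Answer: 5.66 μC

Derivation:
Initial: C1(2μF, Q=7μC, V=3.50V), C2(3μF, Q=2μC, V=0.67V), C3(5μF, Q=3μC, V=0.60V), C4(5μF, Q=9μC, V=1.80V), C5(4μF, Q=6μC, V=1.50V)
Op 1: CLOSE 3-2: Q_total=5.00, C_total=8.00, V=0.62; Q3=3.12, Q2=1.88; dissipated=0.004
Op 2: CLOSE 2-5: Q_total=7.88, C_total=7.00, V=1.12; Q2=3.38, Q5=4.50; dissipated=0.656
Op 3: CLOSE 2-3: Q_total=6.50, C_total=8.00, V=0.81; Q2=2.44, Q3=4.06; dissipated=0.234
Op 4: GROUND 4: Q4=0; energy lost=8.100
Op 5: CLOSE 2-1: Q_total=9.44, C_total=5.00, V=1.89; Q2=5.66, Q1=3.77; dissipated=4.334
Final charges: Q1=3.77, Q2=5.66, Q3=4.06, Q4=0.00, Q5=4.50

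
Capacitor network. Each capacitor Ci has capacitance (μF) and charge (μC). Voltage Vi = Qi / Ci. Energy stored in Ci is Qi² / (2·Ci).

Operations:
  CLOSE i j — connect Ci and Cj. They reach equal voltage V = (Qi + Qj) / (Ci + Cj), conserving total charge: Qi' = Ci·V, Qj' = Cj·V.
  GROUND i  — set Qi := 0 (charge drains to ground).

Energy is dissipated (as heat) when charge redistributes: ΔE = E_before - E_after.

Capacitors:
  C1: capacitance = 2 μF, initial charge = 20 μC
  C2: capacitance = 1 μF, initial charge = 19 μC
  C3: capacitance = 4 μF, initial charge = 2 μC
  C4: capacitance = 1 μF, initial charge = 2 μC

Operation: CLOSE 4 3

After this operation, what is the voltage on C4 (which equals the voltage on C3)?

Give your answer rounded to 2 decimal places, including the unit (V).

Initial: C1(2μF, Q=20μC, V=10.00V), C2(1μF, Q=19μC, V=19.00V), C3(4μF, Q=2μC, V=0.50V), C4(1μF, Q=2μC, V=2.00V)
Op 1: CLOSE 4-3: Q_total=4.00, C_total=5.00, V=0.80; Q4=0.80, Q3=3.20; dissipated=0.900

Answer: 0.80 V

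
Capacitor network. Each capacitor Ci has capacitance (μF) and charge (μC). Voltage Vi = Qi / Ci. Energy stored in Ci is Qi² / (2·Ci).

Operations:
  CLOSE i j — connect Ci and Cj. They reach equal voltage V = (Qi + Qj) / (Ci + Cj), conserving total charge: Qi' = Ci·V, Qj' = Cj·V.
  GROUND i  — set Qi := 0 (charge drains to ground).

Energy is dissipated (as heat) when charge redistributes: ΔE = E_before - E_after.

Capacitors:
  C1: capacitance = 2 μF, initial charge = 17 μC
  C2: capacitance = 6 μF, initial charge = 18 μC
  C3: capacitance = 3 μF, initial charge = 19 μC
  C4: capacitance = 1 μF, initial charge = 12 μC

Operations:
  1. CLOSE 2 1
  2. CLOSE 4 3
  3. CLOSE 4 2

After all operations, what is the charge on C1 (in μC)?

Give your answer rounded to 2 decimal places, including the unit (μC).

Initial: C1(2μF, Q=17μC, V=8.50V), C2(6μF, Q=18μC, V=3.00V), C3(3μF, Q=19μC, V=6.33V), C4(1μF, Q=12μC, V=12.00V)
Op 1: CLOSE 2-1: Q_total=35.00, C_total=8.00, V=4.38; Q2=26.25, Q1=8.75; dissipated=22.688
Op 2: CLOSE 4-3: Q_total=31.00, C_total=4.00, V=7.75; Q4=7.75, Q3=23.25; dissipated=12.042
Op 3: CLOSE 4-2: Q_total=34.00, C_total=7.00, V=4.86; Q4=4.86, Q2=29.14; dissipated=4.882
Final charges: Q1=8.75, Q2=29.14, Q3=23.25, Q4=4.86

Answer: 8.75 μC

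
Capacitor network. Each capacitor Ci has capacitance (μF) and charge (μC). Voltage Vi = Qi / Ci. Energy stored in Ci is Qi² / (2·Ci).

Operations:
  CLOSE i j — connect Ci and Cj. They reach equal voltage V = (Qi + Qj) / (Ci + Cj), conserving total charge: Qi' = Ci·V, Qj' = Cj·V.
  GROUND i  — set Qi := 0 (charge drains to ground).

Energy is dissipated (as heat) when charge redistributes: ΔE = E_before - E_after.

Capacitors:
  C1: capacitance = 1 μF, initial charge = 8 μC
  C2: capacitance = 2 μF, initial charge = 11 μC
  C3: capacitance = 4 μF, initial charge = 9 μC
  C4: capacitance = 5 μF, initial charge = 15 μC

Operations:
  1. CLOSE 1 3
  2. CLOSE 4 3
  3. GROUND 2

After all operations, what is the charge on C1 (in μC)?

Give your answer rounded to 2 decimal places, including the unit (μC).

Answer: 3.40 μC

Derivation:
Initial: C1(1μF, Q=8μC, V=8.00V), C2(2μF, Q=11μC, V=5.50V), C3(4μF, Q=9μC, V=2.25V), C4(5μF, Q=15μC, V=3.00V)
Op 1: CLOSE 1-3: Q_total=17.00, C_total=5.00, V=3.40; Q1=3.40, Q3=13.60; dissipated=13.225
Op 2: CLOSE 4-3: Q_total=28.60, C_total=9.00, V=3.18; Q4=15.89, Q3=12.71; dissipated=0.178
Op 3: GROUND 2: Q2=0; energy lost=30.250
Final charges: Q1=3.40, Q2=0.00, Q3=12.71, Q4=15.89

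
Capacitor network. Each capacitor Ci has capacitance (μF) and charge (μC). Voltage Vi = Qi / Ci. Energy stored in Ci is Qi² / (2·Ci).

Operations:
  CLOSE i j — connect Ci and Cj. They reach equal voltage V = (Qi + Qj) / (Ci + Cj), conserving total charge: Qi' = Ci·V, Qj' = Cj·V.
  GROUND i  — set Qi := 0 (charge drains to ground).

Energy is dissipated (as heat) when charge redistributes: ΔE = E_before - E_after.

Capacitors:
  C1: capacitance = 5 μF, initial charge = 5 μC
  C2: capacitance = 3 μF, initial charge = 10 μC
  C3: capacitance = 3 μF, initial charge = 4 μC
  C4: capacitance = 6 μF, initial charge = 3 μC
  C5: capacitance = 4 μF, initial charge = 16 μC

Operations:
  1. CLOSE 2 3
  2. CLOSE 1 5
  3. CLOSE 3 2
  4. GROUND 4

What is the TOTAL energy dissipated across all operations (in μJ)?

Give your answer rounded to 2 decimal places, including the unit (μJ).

Answer: 13.75 μJ

Derivation:
Initial: C1(5μF, Q=5μC, V=1.00V), C2(3μF, Q=10μC, V=3.33V), C3(3μF, Q=4μC, V=1.33V), C4(6μF, Q=3μC, V=0.50V), C5(4μF, Q=16μC, V=4.00V)
Op 1: CLOSE 2-3: Q_total=14.00, C_total=6.00, V=2.33; Q2=7.00, Q3=7.00; dissipated=3.000
Op 2: CLOSE 1-5: Q_total=21.00, C_total=9.00, V=2.33; Q1=11.67, Q5=9.33; dissipated=10.000
Op 3: CLOSE 3-2: Q_total=14.00, C_total=6.00, V=2.33; Q3=7.00, Q2=7.00; dissipated=0.000
Op 4: GROUND 4: Q4=0; energy lost=0.750
Total dissipated: 13.750 μJ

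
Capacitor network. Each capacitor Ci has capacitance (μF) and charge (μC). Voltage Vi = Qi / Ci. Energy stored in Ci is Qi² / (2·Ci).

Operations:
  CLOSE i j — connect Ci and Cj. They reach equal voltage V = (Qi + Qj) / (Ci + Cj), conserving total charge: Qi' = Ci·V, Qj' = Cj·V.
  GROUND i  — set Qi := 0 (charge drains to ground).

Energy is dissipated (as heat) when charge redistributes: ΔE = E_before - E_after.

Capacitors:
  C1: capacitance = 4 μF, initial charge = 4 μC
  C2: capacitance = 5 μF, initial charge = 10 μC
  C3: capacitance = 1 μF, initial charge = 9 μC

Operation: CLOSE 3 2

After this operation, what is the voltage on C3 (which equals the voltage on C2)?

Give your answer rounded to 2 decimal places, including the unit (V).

Initial: C1(4μF, Q=4μC, V=1.00V), C2(5μF, Q=10μC, V=2.00V), C3(1μF, Q=9μC, V=9.00V)
Op 1: CLOSE 3-2: Q_total=19.00, C_total=6.00, V=3.17; Q3=3.17, Q2=15.83; dissipated=20.417

Answer: 3.17 V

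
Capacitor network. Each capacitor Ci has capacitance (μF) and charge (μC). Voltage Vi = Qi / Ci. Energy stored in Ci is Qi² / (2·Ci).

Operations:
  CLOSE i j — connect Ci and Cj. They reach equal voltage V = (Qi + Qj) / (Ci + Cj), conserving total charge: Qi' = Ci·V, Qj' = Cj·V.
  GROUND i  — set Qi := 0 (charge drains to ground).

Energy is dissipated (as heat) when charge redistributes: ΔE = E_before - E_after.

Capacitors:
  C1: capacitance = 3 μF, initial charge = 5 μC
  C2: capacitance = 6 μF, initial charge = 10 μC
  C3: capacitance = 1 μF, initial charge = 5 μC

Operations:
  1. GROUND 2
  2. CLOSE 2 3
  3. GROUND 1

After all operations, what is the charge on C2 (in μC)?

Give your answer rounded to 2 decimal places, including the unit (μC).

Answer: 4.29 μC

Derivation:
Initial: C1(3μF, Q=5μC, V=1.67V), C2(6μF, Q=10μC, V=1.67V), C3(1μF, Q=5μC, V=5.00V)
Op 1: GROUND 2: Q2=0; energy lost=8.333
Op 2: CLOSE 2-3: Q_total=5.00, C_total=7.00, V=0.71; Q2=4.29, Q3=0.71; dissipated=10.714
Op 3: GROUND 1: Q1=0; energy lost=4.167
Final charges: Q1=0.00, Q2=4.29, Q3=0.71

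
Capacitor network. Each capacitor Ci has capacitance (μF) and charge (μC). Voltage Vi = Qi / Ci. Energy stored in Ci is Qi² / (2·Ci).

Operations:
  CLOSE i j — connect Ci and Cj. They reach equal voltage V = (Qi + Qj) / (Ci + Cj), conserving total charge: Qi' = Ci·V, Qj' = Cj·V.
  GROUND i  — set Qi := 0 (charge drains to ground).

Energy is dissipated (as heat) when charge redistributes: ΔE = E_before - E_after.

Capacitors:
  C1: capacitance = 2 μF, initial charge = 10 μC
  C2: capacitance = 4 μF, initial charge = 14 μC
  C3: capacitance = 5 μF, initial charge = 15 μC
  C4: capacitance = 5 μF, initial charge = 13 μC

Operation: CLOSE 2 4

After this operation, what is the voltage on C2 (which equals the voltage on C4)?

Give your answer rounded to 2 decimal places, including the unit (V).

Initial: C1(2μF, Q=10μC, V=5.00V), C2(4μF, Q=14μC, V=3.50V), C3(5μF, Q=15μC, V=3.00V), C4(5μF, Q=13μC, V=2.60V)
Op 1: CLOSE 2-4: Q_total=27.00, C_total=9.00, V=3.00; Q2=12.00, Q4=15.00; dissipated=0.900

Answer: 3.00 V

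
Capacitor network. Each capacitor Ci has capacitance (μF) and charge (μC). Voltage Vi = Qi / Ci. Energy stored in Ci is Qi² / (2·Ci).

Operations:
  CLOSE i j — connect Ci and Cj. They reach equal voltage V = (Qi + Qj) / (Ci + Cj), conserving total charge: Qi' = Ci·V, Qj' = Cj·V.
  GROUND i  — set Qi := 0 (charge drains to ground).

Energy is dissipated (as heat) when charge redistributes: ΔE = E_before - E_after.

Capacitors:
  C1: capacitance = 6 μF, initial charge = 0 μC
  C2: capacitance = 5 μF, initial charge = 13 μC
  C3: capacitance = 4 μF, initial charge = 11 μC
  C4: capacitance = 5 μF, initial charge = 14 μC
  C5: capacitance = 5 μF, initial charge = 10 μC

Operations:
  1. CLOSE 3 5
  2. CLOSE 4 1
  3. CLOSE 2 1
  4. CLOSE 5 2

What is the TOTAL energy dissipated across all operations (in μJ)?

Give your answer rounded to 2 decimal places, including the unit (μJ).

Answer: 13.98 μJ

Derivation:
Initial: C1(6μF, Q=0μC, V=0.00V), C2(5μF, Q=13μC, V=2.60V), C3(4μF, Q=11μC, V=2.75V), C4(5μF, Q=14μC, V=2.80V), C5(5μF, Q=10μC, V=2.00V)
Op 1: CLOSE 3-5: Q_total=21.00, C_total=9.00, V=2.33; Q3=9.33, Q5=11.67; dissipated=0.625
Op 2: CLOSE 4-1: Q_total=14.00, C_total=11.00, V=1.27; Q4=6.36, Q1=7.64; dissipated=10.691
Op 3: CLOSE 2-1: Q_total=20.64, C_total=11.00, V=1.88; Q2=9.38, Q1=11.26; dissipated=2.402
Op 4: CLOSE 5-2: Q_total=21.05, C_total=10.00, V=2.10; Q5=10.52, Q2=10.52; dissipated=0.261
Total dissipated: 13.980 μJ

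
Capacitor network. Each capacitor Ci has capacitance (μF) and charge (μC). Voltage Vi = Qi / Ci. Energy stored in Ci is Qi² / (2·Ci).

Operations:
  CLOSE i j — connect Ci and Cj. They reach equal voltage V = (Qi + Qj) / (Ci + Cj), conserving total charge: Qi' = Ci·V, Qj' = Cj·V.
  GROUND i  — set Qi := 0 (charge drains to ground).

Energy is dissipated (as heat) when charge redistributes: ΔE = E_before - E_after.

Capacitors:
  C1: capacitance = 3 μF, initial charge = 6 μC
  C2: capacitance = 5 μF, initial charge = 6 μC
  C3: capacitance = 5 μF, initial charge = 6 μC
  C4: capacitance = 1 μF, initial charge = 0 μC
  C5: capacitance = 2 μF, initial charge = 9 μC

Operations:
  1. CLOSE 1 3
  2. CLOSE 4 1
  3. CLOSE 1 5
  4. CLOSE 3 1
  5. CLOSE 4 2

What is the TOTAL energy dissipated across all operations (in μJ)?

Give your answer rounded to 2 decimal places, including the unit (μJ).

Answer: 9.17 μJ

Derivation:
Initial: C1(3μF, Q=6μC, V=2.00V), C2(5μF, Q=6μC, V=1.20V), C3(5μF, Q=6μC, V=1.20V), C4(1μF, Q=0μC, V=0.00V), C5(2μF, Q=9μC, V=4.50V)
Op 1: CLOSE 1-3: Q_total=12.00, C_total=8.00, V=1.50; Q1=4.50, Q3=7.50; dissipated=0.600
Op 2: CLOSE 4-1: Q_total=4.50, C_total=4.00, V=1.12; Q4=1.12, Q1=3.38; dissipated=0.844
Op 3: CLOSE 1-5: Q_total=12.38, C_total=5.00, V=2.48; Q1=7.42, Q5=4.95; dissipated=6.834
Op 4: CLOSE 3-1: Q_total=14.93, C_total=8.00, V=1.87; Q3=9.33, Q1=5.60; dissipated=0.891
Op 5: CLOSE 4-2: Q_total=7.12, C_total=6.00, V=1.19; Q4=1.19, Q2=5.94; dissipated=0.002
Total dissipated: 9.172 μJ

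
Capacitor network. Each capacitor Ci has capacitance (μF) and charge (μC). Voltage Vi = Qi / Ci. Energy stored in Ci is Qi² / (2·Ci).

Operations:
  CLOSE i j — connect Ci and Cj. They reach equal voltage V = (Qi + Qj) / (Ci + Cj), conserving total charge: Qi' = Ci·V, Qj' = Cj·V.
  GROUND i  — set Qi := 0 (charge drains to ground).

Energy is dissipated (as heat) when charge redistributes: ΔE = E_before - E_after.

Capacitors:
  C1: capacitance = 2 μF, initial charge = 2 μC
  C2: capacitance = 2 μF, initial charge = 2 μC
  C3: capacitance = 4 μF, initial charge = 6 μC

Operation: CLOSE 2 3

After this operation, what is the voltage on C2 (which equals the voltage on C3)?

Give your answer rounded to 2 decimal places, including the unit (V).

Initial: C1(2μF, Q=2μC, V=1.00V), C2(2μF, Q=2μC, V=1.00V), C3(4μF, Q=6μC, V=1.50V)
Op 1: CLOSE 2-3: Q_total=8.00, C_total=6.00, V=1.33; Q2=2.67, Q3=5.33; dissipated=0.167

Answer: 1.33 V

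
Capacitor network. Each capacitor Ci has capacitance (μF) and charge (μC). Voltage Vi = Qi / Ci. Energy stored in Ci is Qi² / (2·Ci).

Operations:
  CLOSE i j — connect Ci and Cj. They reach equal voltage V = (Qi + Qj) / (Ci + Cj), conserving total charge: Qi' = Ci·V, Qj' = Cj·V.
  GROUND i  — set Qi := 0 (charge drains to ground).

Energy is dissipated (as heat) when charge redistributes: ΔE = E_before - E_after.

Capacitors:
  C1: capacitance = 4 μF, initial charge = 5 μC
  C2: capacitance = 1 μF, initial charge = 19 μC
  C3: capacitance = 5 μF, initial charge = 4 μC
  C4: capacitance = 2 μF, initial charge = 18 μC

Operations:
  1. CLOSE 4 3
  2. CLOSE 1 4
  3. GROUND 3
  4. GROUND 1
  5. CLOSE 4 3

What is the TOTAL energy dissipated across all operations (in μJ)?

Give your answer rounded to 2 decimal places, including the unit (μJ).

Initial: C1(4μF, Q=5μC, V=1.25V), C2(1μF, Q=19μC, V=19.00V), C3(5μF, Q=4μC, V=0.80V), C4(2μF, Q=18μC, V=9.00V)
Op 1: CLOSE 4-3: Q_total=22.00, C_total=7.00, V=3.14; Q4=6.29, Q3=15.71; dissipated=48.029
Op 2: CLOSE 1-4: Q_total=11.29, C_total=6.00, V=1.88; Q1=7.52, Q4=3.76; dissipated=2.389
Op 3: GROUND 3: Q3=0; energy lost=24.694
Op 4: GROUND 1: Q1=0; energy lost=7.076
Op 5: CLOSE 4-3: Q_total=3.76, C_total=7.00, V=0.54; Q4=1.07, Q3=2.69; dissipated=2.527
Total dissipated: 84.714 μJ

Answer: 84.71 μJ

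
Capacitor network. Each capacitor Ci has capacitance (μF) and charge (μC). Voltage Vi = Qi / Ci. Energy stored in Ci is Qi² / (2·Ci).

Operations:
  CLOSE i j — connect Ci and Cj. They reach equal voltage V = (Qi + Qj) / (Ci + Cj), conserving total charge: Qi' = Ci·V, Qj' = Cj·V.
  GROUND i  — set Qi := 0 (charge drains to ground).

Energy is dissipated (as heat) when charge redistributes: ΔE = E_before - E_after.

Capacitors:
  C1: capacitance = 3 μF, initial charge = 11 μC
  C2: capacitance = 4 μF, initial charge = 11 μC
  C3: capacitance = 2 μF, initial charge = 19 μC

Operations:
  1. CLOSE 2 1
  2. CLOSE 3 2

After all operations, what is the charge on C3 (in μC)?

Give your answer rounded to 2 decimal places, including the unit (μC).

Initial: C1(3μF, Q=11μC, V=3.67V), C2(4μF, Q=11μC, V=2.75V), C3(2μF, Q=19μC, V=9.50V)
Op 1: CLOSE 2-1: Q_total=22.00, C_total=7.00, V=3.14; Q2=12.57, Q1=9.43; dissipated=0.720
Op 2: CLOSE 3-2: Q_total=31.57, C_total=6.00, V=5.26; Q3=10.52, Q2=21.05; dissipated=26.942
Final charges: Q1=9.43, Q2=21.05, Q3=10.52

Answer: 10.52 μC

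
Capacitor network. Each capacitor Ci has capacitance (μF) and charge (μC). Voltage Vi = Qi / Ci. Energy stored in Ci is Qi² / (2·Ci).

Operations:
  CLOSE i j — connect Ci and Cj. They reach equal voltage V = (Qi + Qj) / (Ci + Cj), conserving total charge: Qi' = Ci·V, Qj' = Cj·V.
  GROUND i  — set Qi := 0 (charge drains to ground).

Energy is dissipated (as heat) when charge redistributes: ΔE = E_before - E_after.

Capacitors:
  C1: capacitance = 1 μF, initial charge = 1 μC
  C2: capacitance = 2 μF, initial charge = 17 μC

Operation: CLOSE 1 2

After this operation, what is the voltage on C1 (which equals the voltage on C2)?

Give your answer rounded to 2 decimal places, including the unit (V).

Initial: C1(1μF, Q=1μC, V=1.00V), C2(2μF, Q=17μC, V=8.50V)
Op 1: CLOSE 1-2: Q_total=18.00, C_total=3.00, V=6.00; Q1=6.00, Q2=12.00; dissipated=18.750

Answer: 6.00 V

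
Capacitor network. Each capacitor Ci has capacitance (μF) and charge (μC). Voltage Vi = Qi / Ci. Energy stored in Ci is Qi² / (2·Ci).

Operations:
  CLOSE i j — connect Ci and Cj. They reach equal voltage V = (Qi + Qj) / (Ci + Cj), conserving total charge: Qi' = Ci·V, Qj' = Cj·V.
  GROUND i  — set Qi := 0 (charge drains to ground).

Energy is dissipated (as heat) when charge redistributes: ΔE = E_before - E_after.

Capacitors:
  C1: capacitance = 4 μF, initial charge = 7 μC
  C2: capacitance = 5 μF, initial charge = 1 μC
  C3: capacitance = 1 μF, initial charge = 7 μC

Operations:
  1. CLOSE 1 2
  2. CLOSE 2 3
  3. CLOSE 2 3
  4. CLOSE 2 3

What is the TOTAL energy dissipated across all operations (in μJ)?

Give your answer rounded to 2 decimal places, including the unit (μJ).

Initial: C1(4μF, Q=7μC, V=1.75V), C2(5μF, Q=1μC, V=0.20V), C3(1μF, Q=7μC, V=7.00V)
Op 1: CLOSE 1-2: Q_total=8.00, C_total=9.00, V=0.89; Q1=3.56, Q2=4.44; dissipated=2.669
Op 2: CLOSE 2-3: Q_total=11.44, C_total=6.00, V=1.91; Q2=9.54, Q3=1.91; dissipated=15.561
Op 3: CLOSE 2-3: Q_total=11.44, C_total=6.00, V=1.91; Q2=9.54, Q3=1.91; dissipated=0.000
Op 4: CLOSE 2-3: Q_total=11.44, C_total=6.00, V=1.91; Q2=9.54, Q3=1.91; dissipated=0.000
Total dissipated: 18.230 μJ

Answer: 18.23 μJ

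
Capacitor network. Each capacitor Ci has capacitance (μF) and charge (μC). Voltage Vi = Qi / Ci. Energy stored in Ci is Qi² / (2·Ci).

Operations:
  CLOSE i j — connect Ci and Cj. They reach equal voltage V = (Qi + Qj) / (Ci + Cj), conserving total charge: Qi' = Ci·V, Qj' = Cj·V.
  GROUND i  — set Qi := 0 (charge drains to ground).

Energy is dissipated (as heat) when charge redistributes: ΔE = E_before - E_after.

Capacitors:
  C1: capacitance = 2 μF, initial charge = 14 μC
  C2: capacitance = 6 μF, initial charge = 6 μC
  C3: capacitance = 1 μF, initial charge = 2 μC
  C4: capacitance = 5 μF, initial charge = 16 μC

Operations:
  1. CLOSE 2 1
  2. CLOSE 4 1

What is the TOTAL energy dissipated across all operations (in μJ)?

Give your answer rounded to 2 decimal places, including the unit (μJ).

Initial: C1(2μF, Q=14μC, V=7.00V), C2(6μF, Q=6μC, V=1.00V), C3(1μF, Q=2μC, V=2.00V), C4(5μF, Q=16μC, V=3.20V)
Op 1: CLOSE 2-1: Q_total=20.00, C_total=8.00, V=2.50; Q2=15.00, Q1=5.00; dissipated=27.000
Op 2: CLOSE 4-1: Q_total=21.00, C_total=7.00, V=3.00; Q4=15.00, Q1=6.00; dissipated=0.350
Total dissipated: 27.350 μJ

Answer: 27.35 μJ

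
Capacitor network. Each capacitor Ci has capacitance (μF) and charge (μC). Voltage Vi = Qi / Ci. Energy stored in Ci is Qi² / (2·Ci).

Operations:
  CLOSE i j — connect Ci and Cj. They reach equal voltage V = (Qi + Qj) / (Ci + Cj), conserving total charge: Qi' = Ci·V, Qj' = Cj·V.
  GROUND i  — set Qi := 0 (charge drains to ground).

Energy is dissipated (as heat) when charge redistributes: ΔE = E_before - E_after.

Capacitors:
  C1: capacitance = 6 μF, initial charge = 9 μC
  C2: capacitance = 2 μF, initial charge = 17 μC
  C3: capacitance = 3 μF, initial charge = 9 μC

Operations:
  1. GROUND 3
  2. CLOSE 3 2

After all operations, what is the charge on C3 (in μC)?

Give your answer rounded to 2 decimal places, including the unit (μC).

Answer: 10.20 μC

Derivation:
Initial: C1(6μF, Q=9μC, V=1.50V), C2(2μF, Q=17μC, V=8.50V), C3(3μF, Q=9μC, V=3.00V)
Op 1: GROUND 3: Q3=0; energy lost=13.500
Op 2: CLOSE 3-2: Q_total=17.00, C_total=5.00, V=3.40; Q3=10.20, Q2=6.80; dissipated=43.350
Final charges: Q1=9.00, Q2=6.80, Q3=10.20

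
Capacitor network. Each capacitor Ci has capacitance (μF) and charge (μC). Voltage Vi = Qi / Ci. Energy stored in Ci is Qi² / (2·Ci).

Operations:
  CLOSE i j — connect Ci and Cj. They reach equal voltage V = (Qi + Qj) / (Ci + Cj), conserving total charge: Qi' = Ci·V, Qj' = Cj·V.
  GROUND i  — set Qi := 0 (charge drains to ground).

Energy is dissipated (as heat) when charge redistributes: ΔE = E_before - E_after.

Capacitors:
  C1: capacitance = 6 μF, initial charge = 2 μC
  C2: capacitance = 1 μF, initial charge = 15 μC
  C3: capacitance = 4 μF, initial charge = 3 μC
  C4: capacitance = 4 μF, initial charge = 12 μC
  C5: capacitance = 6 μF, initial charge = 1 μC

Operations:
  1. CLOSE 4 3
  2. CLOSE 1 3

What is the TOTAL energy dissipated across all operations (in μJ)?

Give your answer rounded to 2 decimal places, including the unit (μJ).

Initial: C1(6μF, Q=2μC, V=0.33V), C2(1μF, Q=15μC, V=15.00V), C3(4μF, Q=3μC, V=0.75V), C4(4μF, Q=12μC, V=3.00V), C5(6μF, Q=1μC, V=0.17V)
Op 1: CLOSE 4-3: Q_total=15.00, C_total=8.00, V=1.88; Q4=7.50, Q3=7.50; dissipated=5.062
Op 2: CLOSE 1-3: Q_total=9.50, C_total=10.00, V=0.95; Q1=5.70, Q3=3.80; dissipated=2.852
Total dissipated: 7.915 μJ

Answer: 7.91 μJ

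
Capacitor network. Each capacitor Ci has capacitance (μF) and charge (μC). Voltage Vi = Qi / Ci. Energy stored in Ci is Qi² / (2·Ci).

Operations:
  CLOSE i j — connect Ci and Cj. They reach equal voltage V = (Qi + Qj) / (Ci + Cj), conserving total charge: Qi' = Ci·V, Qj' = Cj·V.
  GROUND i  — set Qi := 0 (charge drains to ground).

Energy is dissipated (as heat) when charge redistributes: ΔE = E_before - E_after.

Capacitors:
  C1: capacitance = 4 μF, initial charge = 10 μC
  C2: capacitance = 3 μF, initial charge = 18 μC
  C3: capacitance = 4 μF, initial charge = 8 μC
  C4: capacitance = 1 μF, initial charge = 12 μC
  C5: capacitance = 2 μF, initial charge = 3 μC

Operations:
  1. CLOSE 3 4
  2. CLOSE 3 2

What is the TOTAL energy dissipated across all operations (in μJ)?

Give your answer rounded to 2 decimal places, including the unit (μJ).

Answer: 43.43 μJ

Derivation:
Initial: C1(4μF, Q=10μC, V=2.50V), C2(3μF, Q=18μC, V=6.00V), C3(4μF, Q=8μC, V=2.00V), C4(1μF, Q=12μC, V=12.00V), C5(2μF, Q=3μC, V=1.50V)
Op 1: CLOSE 3-4: Q_total=20.00, C_total=5.00, V=4.00; Q3=16.00, Q4=4.00; dissipated=40.000
Op 2: CLOSE 3-2: Q_total=34.00, C_total=7.00, V=4.86; Q3=19.43, Q2=14.57; dissipated=3.429
Total dissipated: 43.429 μJ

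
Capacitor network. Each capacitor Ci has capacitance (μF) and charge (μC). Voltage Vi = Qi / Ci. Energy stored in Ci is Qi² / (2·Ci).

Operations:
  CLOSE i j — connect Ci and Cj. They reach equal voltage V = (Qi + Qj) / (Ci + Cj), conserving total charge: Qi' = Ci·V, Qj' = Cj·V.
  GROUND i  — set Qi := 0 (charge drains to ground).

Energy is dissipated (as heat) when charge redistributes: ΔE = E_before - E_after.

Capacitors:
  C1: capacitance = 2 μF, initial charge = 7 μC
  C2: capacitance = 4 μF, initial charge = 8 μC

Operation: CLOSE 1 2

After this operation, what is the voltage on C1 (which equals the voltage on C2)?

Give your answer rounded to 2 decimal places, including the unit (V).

Answer: 2.50 V

Derivation:
Initial: C1(2μF, Q=7μC, V=3.50V), C2(4μF, Q=8μC, V=2.00V)
Op 1: CLOSE 1-2: Q_total=15.00, C_total=6.00, V=2.50; Q1=5.00, Q2=10.00; dissipated=1.500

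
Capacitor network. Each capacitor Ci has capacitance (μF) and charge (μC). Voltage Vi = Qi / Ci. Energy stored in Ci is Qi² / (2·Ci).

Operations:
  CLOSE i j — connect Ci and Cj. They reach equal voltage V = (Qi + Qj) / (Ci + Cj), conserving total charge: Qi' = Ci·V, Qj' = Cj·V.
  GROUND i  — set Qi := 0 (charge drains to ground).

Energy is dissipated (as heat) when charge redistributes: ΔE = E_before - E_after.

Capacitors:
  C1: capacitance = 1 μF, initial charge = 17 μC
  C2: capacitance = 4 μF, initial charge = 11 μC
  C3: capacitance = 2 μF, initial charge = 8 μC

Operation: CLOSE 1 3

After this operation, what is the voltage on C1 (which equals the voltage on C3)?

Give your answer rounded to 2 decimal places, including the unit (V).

Initial: C1(1μF, Q=17μC, V=17.00V), C2(4μF, Q=11μC, V=2.75V), C3(2μF, Q=8μC, V=4.00V)
Op 1: CLOSE 1-3: Q_total=25.00, C_total=3.00, V=8.33; Q1=8.33, Q3=16.67; dissipated=56.333

Answer: 8.33 V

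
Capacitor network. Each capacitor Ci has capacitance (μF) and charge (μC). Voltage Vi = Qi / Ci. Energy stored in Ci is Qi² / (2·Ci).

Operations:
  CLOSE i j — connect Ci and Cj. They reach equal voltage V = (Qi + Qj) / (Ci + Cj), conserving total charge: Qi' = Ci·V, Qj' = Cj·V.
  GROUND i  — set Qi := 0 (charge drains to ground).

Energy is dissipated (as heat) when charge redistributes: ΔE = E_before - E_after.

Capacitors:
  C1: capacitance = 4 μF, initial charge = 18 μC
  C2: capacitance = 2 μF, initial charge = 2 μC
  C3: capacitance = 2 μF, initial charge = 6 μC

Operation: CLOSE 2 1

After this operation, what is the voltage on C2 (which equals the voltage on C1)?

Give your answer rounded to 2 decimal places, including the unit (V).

Answer: 3.33 V

Derivation:
Initial: C1(4μF, Q=18μC, V=4.50V), C2(2μF, Q=2μC, V=1.00V), C3(2μF, Q=6μC, V=3.00V)
Op 1: CLOSE 2-1: Q_total=20.00, C_total=6.00, V=3.33; Q2=6.67, Q1=13.33; dissipated=8.167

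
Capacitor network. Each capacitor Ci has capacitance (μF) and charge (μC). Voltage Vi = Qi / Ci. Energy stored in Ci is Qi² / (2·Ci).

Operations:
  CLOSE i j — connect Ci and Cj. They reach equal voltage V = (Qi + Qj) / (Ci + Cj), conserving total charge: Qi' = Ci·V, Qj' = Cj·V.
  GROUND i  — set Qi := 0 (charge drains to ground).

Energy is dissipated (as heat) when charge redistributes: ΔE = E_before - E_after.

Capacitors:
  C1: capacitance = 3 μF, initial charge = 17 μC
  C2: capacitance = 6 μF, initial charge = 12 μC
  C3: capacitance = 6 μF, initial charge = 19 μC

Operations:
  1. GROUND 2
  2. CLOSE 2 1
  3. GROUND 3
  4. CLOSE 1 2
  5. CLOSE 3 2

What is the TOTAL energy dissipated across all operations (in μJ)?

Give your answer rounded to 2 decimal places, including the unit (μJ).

Initial: C1(3μF, Q=17μC, V=5.67V), C2(6μF, Q=12μC, V=2.00V), C3(6μF, Q=19μC, V=3.17V)
Op 1: GROUND 2: Q2=0; energy lost=12.000
Op 2: CLOSE 2-1: Q_total=17.00, C_total=9.00, V=1.89; Q2=11.33, Q1=5.67; dissipated=32.111
Op 3: GROUND 3: Q3=0; energy lost=30.083
Op 4: CLOSE 1-2: Q_total=17.00, C_total=9.00, V=1.89; Q1=5.67, Q2=11.33; dissipated=0.000
Op 5: CLOSE 3-2: Q_total=11.33, C_total=12.00, V=0.94; Q3=5.67, Q2=5.67; dissipated=5.352
Total dissipated: 79.546 μJ

Answer: 79.55 μJ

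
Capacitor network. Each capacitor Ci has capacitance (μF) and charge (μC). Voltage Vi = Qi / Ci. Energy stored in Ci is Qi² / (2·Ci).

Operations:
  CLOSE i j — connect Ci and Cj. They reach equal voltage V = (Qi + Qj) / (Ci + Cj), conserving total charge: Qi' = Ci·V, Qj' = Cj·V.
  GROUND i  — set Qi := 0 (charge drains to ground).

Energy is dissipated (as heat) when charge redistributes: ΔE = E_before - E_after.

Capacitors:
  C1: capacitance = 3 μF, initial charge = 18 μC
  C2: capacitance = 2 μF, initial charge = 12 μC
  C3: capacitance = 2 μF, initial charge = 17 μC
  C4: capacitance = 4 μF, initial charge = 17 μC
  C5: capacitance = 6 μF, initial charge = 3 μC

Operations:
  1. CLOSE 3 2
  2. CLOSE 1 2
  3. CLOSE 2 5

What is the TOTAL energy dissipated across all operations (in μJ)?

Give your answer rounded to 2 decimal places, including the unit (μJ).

Initial: C1(3μF, Q=18μC, V=6.00V), C2(2μF, Q=12μC, V=6.00V), C3(2μF, Q=17μC, V=8.50V), C4(4μF, Q=17μC, V=4.25V), C5(6μF, Q=3μC, V=0.50V)
Op 1: CLOSE 3-2: Q_total=29.00, C_total=4.00, V=7.25; Q3=14.50, Q2=14.50; dissipated=3.125
Op 2: CLOSE 1-2: Q_total=32.50, C_total=5.00, V=6.50; Q1=19.50, Q2=13.00; dissipated=0.938
Op 3: CLOSE 2-5: Q_total=16.00, C_total=8.00, V=2.00; Q2=4.00, Q5=12.00; dissipated=27.000
Total dissipated: 31.062 μJ

Answer: 31.06 μJ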